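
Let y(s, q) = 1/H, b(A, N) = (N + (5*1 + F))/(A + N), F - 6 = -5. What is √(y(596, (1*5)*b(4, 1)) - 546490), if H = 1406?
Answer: I*√1080321104234/1406 ≈ 739.25*I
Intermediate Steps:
F = 1 (F = 6 - 5 = 1)
b(A, N) = (6 + N)/(A + N) (b(A, N) = (N + (5*1 + 1))/(A + N) = (N + (5 + 1))/(A + N) = (N + 6)/(A + N) = (6 + N)/(A + N))
y(s, q) = 1/1406
√(y(596, (1*5)*b(4, 1)) - 546490) = √(1/1406 - 546490) = √(-768364939/1406) = I*√1080321104234/1406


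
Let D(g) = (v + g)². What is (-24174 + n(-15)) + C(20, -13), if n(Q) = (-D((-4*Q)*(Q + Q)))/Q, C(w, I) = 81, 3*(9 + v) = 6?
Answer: 2903854/15 ≈ 1.9359e+5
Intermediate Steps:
v = -7 (v = -9 + (⅓)*6 = -9 + 2 = -7)
D(g) = (-7 + g)²
n(Q) = -(-7 - 8*Q²)²/Q (n(Q) = (-(-7 + (-4*Q)*(Q + Q))²)/Q = (-(-7 + (-4*Q)*(2*Q))²)/Q = (-(-7 - 8*Q²)²)/Q = -(-7 - 8*Q²)²/Q)
(-24174 + n(-15)) + C(20, -13) = (-24174 - 1*(7 + 8*(-15)²)²/(-15)) + 81 = (-24174 - 1*(-1/15)*(7 + 8*225)²) + 81 = (-24174 - 1*(-1/15)*(7 + 1800)²) + 81 = (-24174 - 1*(-1/15)*1807²) + 81 = (-24174 - 1*(-1/15)*3265249) + 81 = (-24174 + 3265249/15) + 81 = 2902639/15 + 81 = 2903854/15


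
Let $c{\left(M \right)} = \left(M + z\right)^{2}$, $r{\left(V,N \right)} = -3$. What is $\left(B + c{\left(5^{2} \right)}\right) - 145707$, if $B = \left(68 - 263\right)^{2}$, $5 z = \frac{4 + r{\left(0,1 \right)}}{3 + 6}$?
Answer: $- \frac{216788174}{2025} \approx -1.0706 \cdot 10^{5}$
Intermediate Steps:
$z = \frac{1}{45}$ ($z = \frac{\left(4 - 3\right) \frac{1}{3 + 6}}{5} = \frac{1 \cdot \frac{1}{9}}{5} = \frac{1}{5} \cdot \frac{1}{9} = \frac{1}{45} \approx 0.022222$)
$B = 38025$ ($B = \left(-195\right)^{2} = 38025$)
$c{\left(M \right)} = \left(\frac{1}{45} + M\right)^{2}$ ($c{\left(M \right)} = \left(M + \frac{1}{45}\right)^{2} = \left(\frac{1}{45} + M\right)^{2}$)
$\left(B + c{\left(5^{2} \right)}\right) - 145707 = \left(38025 + \frac{\left(1 + 45 \cdot 5^{2}\right)^{2}}{2025}\right) - 145707 = \left(38025 + \frac{\left(1 + 45 \cdot 25\right)^{2}}{2025}\right) - 145707 = \left(38025 + \frac{\left(1 + 1125\right)^{2}}{2025}\right) - 145707 = \left(38025 + \frac{1126^{2}}{2025}\right) - 145707 = \left(38025 + \frac{1}{2025} \cdot 1267876\right) - 145707 = \left(38025 + \frac{1267876}{2025}\right) - 145707 = \frac{78268501}{2025} - 145707 = - \frac{216788174}{2025}$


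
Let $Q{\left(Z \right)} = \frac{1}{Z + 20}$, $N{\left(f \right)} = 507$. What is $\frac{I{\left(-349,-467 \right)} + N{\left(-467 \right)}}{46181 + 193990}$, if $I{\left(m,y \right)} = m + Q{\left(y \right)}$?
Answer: $\frac{70625}{107356437} \approx 0.00065786$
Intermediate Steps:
$Q{\left(Z \right)} = \frac{1}{20 + Z}$
$I{\left(m,y \right)} = m + \frac{1}{20 + y}$
$\frac{I{\left(-349,-467 \right)} + N{\left(-467 \right)}}{46181 + 193990} = \frac{\frac{1 - 349 \left(20 - 467\right)}{20 - 467} + 507}{46181 + 193990} = \frac{\frac{1 - -156003}{-447} + 507}{240171} = \left(- \frac{1 + 156003}{447} + 507\right) \frac{1}{240171} = \left(\left(- \frac{1}{447}\right) 156004 + 507\right) \frac{1}{240171} = \left(- \frac{156004}{447} + 507\right) \frac{1}{240171} = \frac{70625}{447} \cdot \frac{1}{240171} = \frac{70625}{107356437}$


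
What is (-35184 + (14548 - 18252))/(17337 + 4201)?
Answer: -19444/10769 ≈ -1.8056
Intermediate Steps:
(-35184 + (14548 - 18252))/(17337 + 4201) = (-35184 - 3704)/21538 = -38888*1/21538 = -19444/10769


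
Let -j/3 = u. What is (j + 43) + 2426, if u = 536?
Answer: 861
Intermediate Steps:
j = -1608 (j = -3*536 = -1608)
(j + 43) + 2426 = (-1608 + 43) + 2426 = -1565 + 2426 = 861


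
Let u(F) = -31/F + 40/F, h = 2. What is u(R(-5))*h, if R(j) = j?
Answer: -18/5 ≈ -3.6000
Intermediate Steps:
u(F) = 9/F
u(R(-5))*h = (9/(-5))*2 = (9*(-1/5))*2 = -9/5*2 = -18/5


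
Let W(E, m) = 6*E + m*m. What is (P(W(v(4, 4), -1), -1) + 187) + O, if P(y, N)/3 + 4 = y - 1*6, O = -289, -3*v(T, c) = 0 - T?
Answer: -105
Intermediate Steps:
v(T, c) = T/3 (v(T, c) = -(0 - T)/3 = -(-1)*T/3 = T/3)
W(E, m) = m² + 6*E (W(E, m) = 6*E + m² = m² + 6*E)
P(y, N) = -30 + 3*y (P(y, N) = -12 + 3*(y - 1*6) = -12 + 3*(y - 6) = -12 + 3*(-6 + y) = -12 + (-18 + 3*y) = -30 + 3*y)
(P(W(v(4, 4), -1), -1) + 187) + O = ((-30 + 3*((-1)² + 6*((⅓)*4))) + 187) - 289 = ((-30 + 3*(1 + 6*(4/3))) + 187) - 289 = ((-30 + 3*(1 + 8)) + 187) - 289 = ((-30 + 3*9) + 187) - 289 = ((-30 + 27) + 187) - 289 = (-3 + 187) - 289 = 184 - 289 = -105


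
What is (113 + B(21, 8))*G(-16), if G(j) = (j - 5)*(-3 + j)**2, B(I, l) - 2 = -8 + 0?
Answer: -811167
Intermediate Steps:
B(I, l) = -6 (B(I, l) = 2 + (-8 + 0) = 2 - 8 = -6)
G(j) = (-3 + j)**2*(-5 + j) (G(j) = (-5 + j)*(-3 + j)**2 = (-3 + j)**2*(-5 + j))
(113 + B(21, 8))*G(-16) = (113 - 6)*((-3 - 16)**2*(-5 - 16)) = 107*((-19)**2*(-21)) = 107*(361*(-21)) = 107*(-7581) = -811167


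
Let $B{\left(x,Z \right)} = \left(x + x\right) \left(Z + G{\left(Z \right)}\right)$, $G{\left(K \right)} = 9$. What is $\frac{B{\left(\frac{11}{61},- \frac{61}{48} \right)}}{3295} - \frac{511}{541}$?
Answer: $- \frac{2462794859}{2609719080} \approx -0.9437$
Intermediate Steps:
$B{\left(x,Z \right)} = 2 x \left(9 + Z\right)$ ($B{\left(x,Z \right)} = \left(x + x\right) \left(Z + 9\right) = 2 x \left(9 + Z\right)$)
$\frac{B{\left(\frac{11}{61},- \frac{61}{48} \right)}}{3295} - \frac{511}{541} = \frac{2 \cdot \frac{11}{61} \left(9 - \frac{61}{48}\right)}{3295} - \frac{511}{541} = 2 \cdot 11 \cdot \frac{1}{61} \left(9 - \frac{61}{48}\right) \frac{1}{3295} - \frac{511}{541} = 2 \cdot \frac{11}{61} \left(9 - \frac{61}{48}\right) \frac{1}{3295} - \frac{511}{541} = 2 \cdot \frac{11}{61} \cdot \frac{371}{48} \cdot \frac{1}{3295} - \frac{511}{541} = \frac{4081}{1464} \cdot \frac{1}{3295} - \frac{511}{541} = \frac{4081}{4823880} - \frac{511}{541} = - \frac{2462794859}{2609719080}$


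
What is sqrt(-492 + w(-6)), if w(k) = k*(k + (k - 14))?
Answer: 4*I*sqrt(21) ≈ 18.33*I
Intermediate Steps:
w(k) = k*(-14 + 2*k) (w(k) = k*(k + (-14 + k)) = k*(-14 + 2*k))
sqrt(-492 + w(-6)) = sqrt(-492 + 2*(-6)*(-7 - 6)) = sqrt(-492 + 2*(-6)*(-13)) = sqrt(-492 + 156) = sqrt(-336) = 4*I*sqrt(21)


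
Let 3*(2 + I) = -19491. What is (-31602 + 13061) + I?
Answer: -25040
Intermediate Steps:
I = -6499 (I = -2 + (1/3)*(-19491) = -2 - 6497 = -6499)
(-31602 + 13061) + I = (-31602 + 13061) - 6499 = -18541 - 6499 = -25040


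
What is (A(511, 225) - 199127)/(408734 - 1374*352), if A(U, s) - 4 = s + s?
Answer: 198673/74914 ≈ 2.6520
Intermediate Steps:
A(U, s) = 4 + 2*s (A(U, s) = 4 + (s + s) = 4 + 2*s)
(A(511, 225) - 199127)/(408734 - 1374*352) = ((4 + 2*225) - 199127)/(408734 - 1374*352) = ((4 + 450) - 199127)/(408734 - 483648) = (454 - 199127)/(-74914) = -198673*(-1/74914) = 198673/74914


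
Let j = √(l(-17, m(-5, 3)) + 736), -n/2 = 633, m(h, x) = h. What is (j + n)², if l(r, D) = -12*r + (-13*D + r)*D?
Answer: 1603456 - 25320*√7 ≈ 1.5365e+6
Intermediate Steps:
l(r, D) = -12*r + D*(r - 13*D) (l(r, D) = -12*r + (r - 13*D)*D = -12*r + D*(r - 13*D))
n = -1266 (n = -2*633 = -1266)
j = 10*√7 (j = √((-13*(-5)² - 12*(-17) - 5*(-17)) + 736) = √((-13*25 + 204 + 85) + 736) = √((-325 + 204 + 85) + 736) = √(-36 + 736) = √700 = 10*√7 ≈ 26.458)
(j + n)² = (10*√7 - 1266)² = (-1266 + 10*√7)²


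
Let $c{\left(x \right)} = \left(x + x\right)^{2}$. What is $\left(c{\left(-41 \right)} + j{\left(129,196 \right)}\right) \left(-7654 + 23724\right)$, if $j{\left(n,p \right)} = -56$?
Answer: $107154760$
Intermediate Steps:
$c{\left(x \right)} = 4 x^{2}$ ($c{\left(x \right)} = \left(2 x\right)^{2} = 4 x^{2}$)
$\left(c{\left(-41 \right)} + j{\left(129,196 \right)}\right) \left(-7654 + 23724\right) = \left(4 \left(-41\right)^{2} - 56\right) \left(-7654 + 23724\right) = \left(4 \cdot 1681 - 56\right) 16070 = \left(6724 - 56\right) 16070 = 6668 \cdot 16070 = 107154760$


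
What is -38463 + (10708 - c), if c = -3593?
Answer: -24162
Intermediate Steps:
-38463 + (10708 - c) = -38463 + (10708 - 1*(-3593)) = -38463 + (10708 + 3593) = -38463 + 14301 = -24162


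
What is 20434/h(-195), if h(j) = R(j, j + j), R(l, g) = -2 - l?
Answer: 20434/193 ≈ 105.88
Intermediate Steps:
h(j) = -2 - j
20434/h(-195) = 20434/(-2 - 1*(-195)) = 20434/(-2 + 195) = 20434/193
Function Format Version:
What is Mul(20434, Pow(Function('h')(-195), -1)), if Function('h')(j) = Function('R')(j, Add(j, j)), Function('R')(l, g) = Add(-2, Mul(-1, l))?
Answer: Rational(20434, 193) ≈ 105.88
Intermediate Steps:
Function('h')(j) = Add(-2, Mul(-1, j))
Mul(20434, Pow(Function('h')(-195), -1)) = Mul(20434, Pow(Add(-2, Mul(-1, -195)), -1)) = Mul(20434, Pow(Add(-2, 195), -1)) = Mul(20434, Pow(193, -1)) = Mul(20434, Rational(1, 193)) = Rational(20434, 193)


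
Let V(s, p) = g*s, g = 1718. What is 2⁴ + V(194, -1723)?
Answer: 333308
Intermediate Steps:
V(s, p) = 1718*s
2⁴ + V(194, -1723) = 2⁴ + 1718*194 = 16 + 333292 = 333308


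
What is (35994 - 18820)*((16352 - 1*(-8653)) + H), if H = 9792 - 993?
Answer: 580549896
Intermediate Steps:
H = 8799
(35994 - 18820)*((16352 - 1*(-8653)) + H) = (35994 - 18820)*((16352 - 1*(-8653)) + 8799) = 17174*((16352 + 8653) + 8799) = 17174*(25005 + 8799) = 17174*33804 = 580549896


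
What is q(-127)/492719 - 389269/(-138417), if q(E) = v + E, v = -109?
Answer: 191767565999/68200685823 ≈ 2.8118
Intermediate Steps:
q(E) = -109 + E
q(-127)/492719 - 389269/(-138417) = (-109 - 127)/492719 - 389269/(-138417) = -236*1/492719 - 389269*(-1/138417) = -236/492719 + 389269/138417 = 191767565999/68200685823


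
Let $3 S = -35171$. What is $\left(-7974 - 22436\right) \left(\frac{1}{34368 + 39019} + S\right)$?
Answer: $\frac{78491073831340}{220161} \approx 3.5652 \cdot 10^{8}$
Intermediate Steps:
$S = - \frac{35171}{3}$ ($S = \frac{1}{3} \left(-35171\right) = - \frac{35171}{3} \approx -11724.0$)
$\left(-7974 - 22436\right) \left(\frac{1}{34368 + 39019} + S\right) = \left(-7974 - 22436\right) \left(\frac{1}{34368 + 39019} - \frac{35171}{3}\right) = - 30410 \left(\frac{1}{73387} - \frac{35171}{3}\right) = \left(-30410\right) \left(- \frac{2581094174}{220161}\right) = \frac{78491073831340}{220161}$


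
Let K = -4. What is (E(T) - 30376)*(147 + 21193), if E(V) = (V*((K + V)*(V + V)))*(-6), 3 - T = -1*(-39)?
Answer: 12626963360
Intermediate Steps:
T = -36 (T = 3 - (-1)*(-39) = 3 - 1*39 = 3 - 39 = -36)
E(V) = -12*V²*(-4 + V) (E(V) = (V*((-4 + V)*(V + V)))*(-6) = (V*((-4 + V)*(2*V)))*(-6) = (V*(2*V*(-4 + V)))*(-6) = (2*V²*(-4 + V))*(-6) = -12*V²*(-4 + V))
(E(T) - 30376)*(147 + 21193) = (12*(-36)²*(4 - 1*(-36)) - 30376)*(147 + 21193) = (12*1296*(4 + 36) - 30376)*21340 = (12*1296*40 - 30376)*21340 = (622080 - 30376)*21340 = 591704*21340 = 12626963360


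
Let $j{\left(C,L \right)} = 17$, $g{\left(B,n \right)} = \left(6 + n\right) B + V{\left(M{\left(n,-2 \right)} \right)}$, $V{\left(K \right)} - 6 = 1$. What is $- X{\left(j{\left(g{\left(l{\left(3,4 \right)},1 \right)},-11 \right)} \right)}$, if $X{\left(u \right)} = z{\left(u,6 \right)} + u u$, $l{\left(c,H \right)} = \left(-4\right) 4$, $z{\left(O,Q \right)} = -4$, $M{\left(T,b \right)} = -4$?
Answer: $-285$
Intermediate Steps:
$V{\left(K \right)} = 7$ ($V{\left(K \right)} = 6 + 1 = 7$)
$l{\left(c,H \right)} = -16$
$g{\left(B,n \right)} = 7 + B \left(6 + n\right)$ ($g{\left(B,n \right)} = \left(6 + n\right) B + 7 = B \left(6 + n\right) + 7 = 7 + B \left(6 + n\right)$)
$X{\left(u \right)} = -4 + u^{2}$ ($X{\left(u \right)} = -4 + u u = -4 + u^{2}$)
$- X{\left(j{\left(g{\left(l{\left(3,4 \right)},1 \right)},-11 \right)} \right)} = - (-4 + 17^{2}) = - (-4 + 289) = \left(-1\right) 285 = -285$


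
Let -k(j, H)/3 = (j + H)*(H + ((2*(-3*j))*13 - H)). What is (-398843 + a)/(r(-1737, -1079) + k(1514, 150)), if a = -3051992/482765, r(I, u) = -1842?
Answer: -64183497629/94865482390610 ≈ -0.00067657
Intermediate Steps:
a = -3051992/482765 (a = -3051992*1/482765 = -3051992/482765 ≈ -6.3219)
k(j, H) = 234*j*(H + j) (k(j, H) = -3*(j + H)*(H + ((2*(-3*j))*13 - H)) = -3*(H + j)*(H + (-6*j*13 - H)) = -3*(H + j)*(H + (-78*j - H)) = -3*(H + j)*(H + (-H - 78*j)) = -3*(H + j)*(-78*j) = -(-234)*j*(H + j) = 234*j*(H + j))
(-398843 + a)/(r(-1737, -1079) + k(1514, 150)) = (-398843 - 3051992/482765)/(-1842 + 234*1514*(150 + 1514)) = -192550492887/(482765*(-1842 + 234*1514*1664)) = -192550492887/(482765*(-1842 + 589515264)) = -192550492887/482765/589513422 = -192550492887/482765*1/589513422 = -64183497629/94865482390610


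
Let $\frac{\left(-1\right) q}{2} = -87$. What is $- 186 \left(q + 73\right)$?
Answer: $-45942$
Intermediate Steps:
$q = 174$ ($q = \left(-2\right) \left(-87\right) = 174$)
$- 186 \left(q + 73\right) = - 186 \left(174 + 73\right) = \left(-186\right) 247 = -45942$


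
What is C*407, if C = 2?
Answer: 814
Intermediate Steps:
C*407 = 2*407 = 814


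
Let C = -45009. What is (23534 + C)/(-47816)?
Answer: 21475/47816 ≈ 0.44912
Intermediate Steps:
(23534 + C)/(-47816) = (23534 - 45009)/(-47816) = -21475*(-1/47816) = 21475/47816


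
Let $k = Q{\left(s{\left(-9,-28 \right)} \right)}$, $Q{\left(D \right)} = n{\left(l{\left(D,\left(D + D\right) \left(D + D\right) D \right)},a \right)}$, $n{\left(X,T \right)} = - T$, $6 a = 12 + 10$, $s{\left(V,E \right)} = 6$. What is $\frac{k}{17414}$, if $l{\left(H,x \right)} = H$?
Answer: $- \frac{11}{52242} \approx -0.00021056$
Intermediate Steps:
$a = \frac{11}{3}$ ($a = \frac{12 + 10}{6} = \frac{1}{6} \cdot 22 = \frac{11}{3} \approx 3.6667$)
$Q{\left(D \right)} = - \frac{11}{3}$ ($Q{\left(D \right)} = \left(-1\right) \frac{11}{3} = - \frac{11}{3}$)
$k = - \frac{11}{3} \approx -3.6667$
$\frac{k}{17414} = - \frac{11}{3 \cdot 17414} = \left(- \frac{11}{3}\right) \frac{1}{17414} = - \frac{11}{52242}$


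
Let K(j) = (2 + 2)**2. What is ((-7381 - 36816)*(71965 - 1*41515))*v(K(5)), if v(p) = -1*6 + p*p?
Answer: -336449662500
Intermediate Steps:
K(j) = 16 (K(j) = 4**2 = 16)
v(p) = -6 + p**2
((-7381 - 36816)*(71965 - 1*41515))*v(K(5)) = ((-7381 - 36816)*(71965 - 1*41515))*(-6 + 16**2) = (-44197*(71965 - 41515))*(-6 + 256) = -44197*30450*250 = -1345798650*250 = -336449662500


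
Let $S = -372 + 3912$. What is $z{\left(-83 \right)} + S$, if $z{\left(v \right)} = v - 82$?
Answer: $3375$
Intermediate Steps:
$S = 3540$
$z{\left(v \right)} = -82 + v$
$z{\left(-83 \right)} + S = \left(-82 - 83\right) + 3540 = -165 + 3540 = 3375$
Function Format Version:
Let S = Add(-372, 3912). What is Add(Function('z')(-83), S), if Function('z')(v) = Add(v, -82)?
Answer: 3375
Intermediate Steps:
S = 3540
Function('z')(v) = Add(-82, v)
Add(Function('z')(-83), S) = Add(Add(-82, -83), 3540) = Add(-165, 3540) = 3375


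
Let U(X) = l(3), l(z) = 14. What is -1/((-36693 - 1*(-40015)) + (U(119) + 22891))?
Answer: -1/26227 ≈ -3.8129e-5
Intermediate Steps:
U(X) = 14
-1/((-36693 - 1*(-40015)) + (U(119) + 22891)) = -1/((-36693 - 1*(-40015)) + (14 + 22891)) = -1/((-36693 + 40015) + 22905) = -1/(3322 + 22905) = -1/26227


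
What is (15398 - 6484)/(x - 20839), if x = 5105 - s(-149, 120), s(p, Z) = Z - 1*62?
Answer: -4457/7896 ≈ -0.56446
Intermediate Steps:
s(p, Z) = -62 + Z (s(p, Z) = Z - 62 = -62 + Z)
x = 5047 (x = 5105 - (-62 + 120) = 5105 - 1*58 = 5105 - 58 = 5047)
(15398 - 6484)/(x - 20839) = (15398 - 6484)/(5047 - 20839) = 8914/(-15792) = 8914*(-1/15792) = -4457/7896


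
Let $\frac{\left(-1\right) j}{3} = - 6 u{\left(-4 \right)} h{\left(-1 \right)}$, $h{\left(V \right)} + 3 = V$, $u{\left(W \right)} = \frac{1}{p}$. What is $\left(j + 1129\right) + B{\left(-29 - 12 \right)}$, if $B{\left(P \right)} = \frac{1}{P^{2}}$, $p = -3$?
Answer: $\frac{1938194}{1681} \approx 1153.0$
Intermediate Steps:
$u{\left(W \right)} = - \frac{1}{3}$ ($u{\left(W \right)} = \frac{1}{-3} = - \frac{1}{3}$)
$B{\left(P \right)} = \frac{1}{P^{2}}$
$h{\left(V \right)} = -3 + V$
$j = 24$ ($j = - 3 \left(-6\right) \left(- \frac{1}{3}\right) \left(-3 - 1\right) = - 3 \cdot 2 \left(-4\right) = \left(-3\right) \left(-8\right) = 24$)
$\left(j + 1129\right) + B{\left(-29 - 12 \right)} = \left(24 + 1129\right) + \frac{1}{\left(-29 - 12\right)^{2}} = 1153 + \frac{1}{\left(-29 - 12\right)^{2}} = 1153 + \frac{1}{1681} = \frac{1938194}{1681}$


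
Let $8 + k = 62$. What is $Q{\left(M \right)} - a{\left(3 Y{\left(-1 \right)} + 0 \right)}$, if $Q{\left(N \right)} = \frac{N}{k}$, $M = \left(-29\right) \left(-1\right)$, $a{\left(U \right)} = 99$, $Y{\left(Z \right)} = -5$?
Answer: $- \frac{5317}{54} \approx -98.463$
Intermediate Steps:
$k = 54$ ($k = -8 + 62 = 54$)
$M = 29$
$Q{\left(N \right)} = \frac{N}{54}$
$Q{\left(M \right)} - a{\left(3 Y{\left(-1 \right)} + 0 \right)} = \frac{1}{54} \cdot 29 - 99 = \frac{29}{54} - 99 = - \frac{5317}{54}$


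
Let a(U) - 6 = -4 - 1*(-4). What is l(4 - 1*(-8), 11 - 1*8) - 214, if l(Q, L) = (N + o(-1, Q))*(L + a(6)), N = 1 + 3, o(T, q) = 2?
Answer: -160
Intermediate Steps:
a(U) = 6 (a(U) = 6 + (-4 - 1*(-4)) = 6 + (-4 + 4) = 6 + 0 = 6)
N = 4
l(Q, L) = 36 + 6*L (l(Q, L) = (4 + 2)*(L + 6) = 6*(6 + L) = 36 + 6*L)
l(4 - 1*(-8), 11 - 1*8) - 214 = (36 + 6*(11 - 1*8)) - 214 = (36 + 6*(11 - 8)) - 214 = (36 + 6*3) - 214 = (36 + 18) - 214 = 54 - 214 = -160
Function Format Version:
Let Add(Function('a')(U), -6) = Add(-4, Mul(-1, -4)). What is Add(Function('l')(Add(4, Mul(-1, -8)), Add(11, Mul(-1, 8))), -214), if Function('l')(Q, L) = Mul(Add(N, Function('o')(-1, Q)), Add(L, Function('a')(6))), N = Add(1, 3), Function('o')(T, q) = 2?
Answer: -160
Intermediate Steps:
Function('a')(U) = 6 (Function('a')(U) = Add(6, Add(-4, Mul(-1, -4))) = Add(6, Add(-4, 4)) = Add(6, 0) = 6)
N = 4
Function('l')(Q, L) = Add(36, Mul(6, L)) (Function('l')(Q, L) = Mul(Add(4, 2), Add(L, 6)) = Mul(6, Add(6, L)) = Add(36, Mul(6, L)))
Add(Function('l')(Add(4, Mul(-1, -8)), Add(11, Mul(-1, 8))), -214) = Add(Add(36, Mul(6, Add(11, Mul(-1, 8)))), -214) = Add(Add(36, Mul(6, Add(11, -8))), -214) = Add(Add(36, Mul(6, 3)), -214) = Add(Add(36, 18), -214) = Add(54, -214) = -160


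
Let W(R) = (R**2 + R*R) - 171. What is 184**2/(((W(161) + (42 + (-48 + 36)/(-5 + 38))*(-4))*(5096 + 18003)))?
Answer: 372416/13086715351 ≈ 2.8458e-5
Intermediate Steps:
W(R) = -171 + 2*R**2 (W(R) = (R**2 + R**2) - 171 = 2*R**2 - 171 = -171 + 2*R**2)
184**2/(((W(161) + (42 + (-48 + 36)/(-5 + 38))*(-4))*(5096 + 18003))) = 184**2/((((-171 + 2*161**2) + (42 + (-48 + 36)/(-5 + 38))*(-4))*(5096 + 18003))) = 33856/((((-171 + 2*25921) + (42 - 12/33)*(-4))*23099)) = 33856/((((-171 + 51842) + (42 - 12*1/33)*(-4))*23099)) = 33856/(((51671 + (42 - 4/11)*(-4))*23099)) = 33856/(((51671 + (458/11)*(-4))*23099)) = 33856/(((51671 - 1832/11)*23099)) = 33856/(((566549/11)*23099)) = 33856/(13086715351/11) = 33856*(11/13086715351) = 372416/13086715351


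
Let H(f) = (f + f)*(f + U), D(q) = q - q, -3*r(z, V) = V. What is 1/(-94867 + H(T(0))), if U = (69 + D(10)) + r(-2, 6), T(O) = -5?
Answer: -1/95487 ≈ -1.0473e-5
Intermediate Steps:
r(z, V) = -V/3
D(q) = 0
U = 67 (U = (69 + 0) - ⅓*6 = 69 - 2 = 67)
H(f) = 2*f*(67 + f) (H(f) = (f + f)*(f + 67) = (2*f)*(67 + f) = 2*f*(67 + f))
1/(-94867 + H(T(0))) = 1/(-94867 + 2*(-5)*(67 - 5)) = 1/(-94867 + 2*(-5)*62) = 1/(-94867 - 620) = 1/(-95487) = -1/95487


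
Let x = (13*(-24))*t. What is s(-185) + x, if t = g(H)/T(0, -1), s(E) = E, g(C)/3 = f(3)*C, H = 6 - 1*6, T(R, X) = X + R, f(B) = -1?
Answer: -185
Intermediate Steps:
T(R, X) = R + X
H = 0 (H = 6 - 6 = 0)
g(C) = -3*C (g(C) = 3*(-C) = -3*C)
t = 0 (t = (-3*0)/(0 - 1) = 0/(-1) = 0*(-1) = 0)
x = 0 (x = (13*(-24))*0 = -312*0 = 0)
s(-185) + x = -185 + 0 = -185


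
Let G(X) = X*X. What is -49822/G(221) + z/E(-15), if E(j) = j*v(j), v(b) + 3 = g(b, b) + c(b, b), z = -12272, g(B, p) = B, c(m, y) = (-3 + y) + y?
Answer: -37499446/2197845 ≈ -17.062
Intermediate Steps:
c(m, y) = -3 + 2*y
v(b) = -6 + 3*b (v(b) = -3 + (b + (-3 + 2*b)) = -3 + (-3 + 3*b) = -6 + 3*b)
G(X) = X²
E(j) = j*(-6 + 3*j)
-49822/G(221) + z/E(-15) = -49822/(221²) - 12272*(-1/(45*(-2 - 15))) = -49822/48841 - 12272/(3*(-15)*(-17)) = -49822*1/48841 - 12272/765 = -49822/48841 - 12272*1/765 = -49822/48841 - 12272/765 = -37499446/2197845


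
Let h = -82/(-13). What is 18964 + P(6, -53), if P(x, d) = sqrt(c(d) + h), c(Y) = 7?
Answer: 18964 + sqrt(2249)/13 ≈ 18968.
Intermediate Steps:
h = 82/13 (h = -82*(-1/13) = 82/13 ≈ 6.3077)
P(x, d) = sqrt(2249)/13 (P(x, d) = sqrt(7 + 82/13) = sqrt(173/13) = sqrt(2249)/13)
18964 + P(6, -53) = 18964 + sqrt(2249)/13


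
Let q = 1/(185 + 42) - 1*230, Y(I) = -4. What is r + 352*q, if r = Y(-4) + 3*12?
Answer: -18370304/227 ≈ -80927.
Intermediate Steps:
q = -52209/227 (q = 1/227 - 230 = -52209/227 ≈ -230.00)
r = 32 (r = -4 + 3*12 = -4 + 36 = 32)
r + 352*q = 32 + 352*(-52209/227) = 32 - 18377568/227 = -18370304/227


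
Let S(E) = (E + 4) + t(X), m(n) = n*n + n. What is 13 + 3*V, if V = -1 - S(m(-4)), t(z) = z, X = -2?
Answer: -32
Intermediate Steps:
m(n) = n + n² (m(n) = n² + n = n + n²)
S(E) = 2 + E (S(E) = (E + 4) - 2 = (4 + E) - 2 = 2 + E)
V = -15 (V = -1 - (2 - 4*(1 - 4)) = -1 - (2 - 4*(-3)) = -1 - (2 + 12) = -1 - 1*14 = -1 - 14 = -15)
13 + 3*V = 13 + 3*(-15) = 13 - 45 = -32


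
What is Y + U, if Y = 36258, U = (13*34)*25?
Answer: 47308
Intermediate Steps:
U = 11050 (U = 442*25 = 11050)
Y + U = 36258 + 11050 = 47308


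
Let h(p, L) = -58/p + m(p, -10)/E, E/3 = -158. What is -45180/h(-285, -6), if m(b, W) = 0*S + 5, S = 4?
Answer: -2034455400/8689 ≈ -2.3414e+5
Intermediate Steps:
E = -474 (E = 3*(-158) = -474)
m(b, W) = 5 (m(b, W) = 0*4 + 5 = 0 + 5 = 5)
h(p, L) = -5/474 - 58/p (h(p, L) = -58/p + 5/(-474) = -58/p + 5*(-1/474) = -58/p - 5/474 = -5/474 - 58/p)
-45180/h(-285, -6) = -45180/(-5/474 - 58/(-285)) = -45180/(-5/474 - 58*(-1/285)) = -45180/(-5/474 + 58/285) = -45180/8689/45030 = -45180*45030/8689 = -2034455400/8689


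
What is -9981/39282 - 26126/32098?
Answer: -224441945/210145606 ≈ -1.0680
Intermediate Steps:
-9981/39282 - 26126/32098 = -9981*1/39282 - 26126*1/32098 = -3327/13094 - 13063/16049 = -224441945/210145606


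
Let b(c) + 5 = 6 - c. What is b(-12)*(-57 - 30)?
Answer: -1131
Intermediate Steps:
b(c) = 1 - c (b(c) = -5 + (6 - c) = 1 - c)
b(-12)*(-57 - 30) = (1 - 1*(-12))*(-57 - 30) = (1 + 12)*(-87) = 13*(-87) = -1131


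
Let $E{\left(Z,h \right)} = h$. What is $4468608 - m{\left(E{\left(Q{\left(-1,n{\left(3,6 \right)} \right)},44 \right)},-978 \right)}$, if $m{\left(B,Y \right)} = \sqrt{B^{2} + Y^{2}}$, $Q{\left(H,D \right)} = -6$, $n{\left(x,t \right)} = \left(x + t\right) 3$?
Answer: $4468608 - 2 \sqrt{239605} \approx 4.4676 \cdot 10^{6}$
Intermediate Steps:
$n{\left(x,t \right)} = 3 t + 3 x$ ($n{\left(x,t \right)} = \left(t + x\right) 3 = 3 t + 3 x$)
$4468608 - m{\left(E{\left(Q{\left(-1,n{\left(3,6 \right)} \right)},44 \right)},-978 \right)} = 4468608 - \sqrt{44^{2} + \left(-978\right)^{2}} = 4468608 - \sqrt{1936 + 956484} = 4468608 - \sqrt{958420} = 4468608 - 2 \sqrt{239605}$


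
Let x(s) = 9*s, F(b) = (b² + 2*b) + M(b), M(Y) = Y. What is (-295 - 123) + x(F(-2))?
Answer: -436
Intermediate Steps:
F(b) = b² + 3*b (F(b) = (b² + 2*b) + b = b² + 3*b)
(-295 - 123) + x(F(-2)) = (-295 - 123) + 9*(-2*(3 - 2)) = -418 + 9*(-2*1) = -418 + 9*(-2) = -418 - 18 = -436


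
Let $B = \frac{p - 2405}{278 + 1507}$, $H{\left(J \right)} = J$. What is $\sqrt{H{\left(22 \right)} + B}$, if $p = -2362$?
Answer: $\frac{\sqrt{139655}}{85} \approx 4.3965$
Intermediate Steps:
$B = - \frac{227}{85}$ ($B = \frac{-2362 - 2405}{278 + 1507} = - \frac{4767}{1785} = \left(-4767\right) \frac{1}{1785} = - \frac{227}{85} \approx -2.6706$)
$\sqrt{H{\left(22 \right)} + B} = \sqrt{22 - \frac{227}{85}} = \sqrt{\frac{1643}{85}} = \frac{\sqrt{139655}}{85}$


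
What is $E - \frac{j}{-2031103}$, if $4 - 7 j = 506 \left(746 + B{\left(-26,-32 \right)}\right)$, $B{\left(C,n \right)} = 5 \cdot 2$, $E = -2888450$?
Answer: $- \frac{41067176604982}{14217721} \approx -2.8884 \cdot 10^{6}$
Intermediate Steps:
$B{\left(C,n \right)} = 10$
$j = - \frac{382532}{7}$ ($j = \frac{4}{7} - \frac{506 \left(746 + 10\right)}{7} = \frac{4}{7} - \frac{506 \cdot 756}{7} = \frac{4}{7} - 54648 = - \frac{382532}{7} \approx -54647.0$)
$E - \frac{j}{-2031103} = -2888450 - - \frac{382532}{7 \left(-2031103\right)} = -2888450 - \left(- \frac{382532}{7}\right) \left(- \frac{1}{2031103}\right) = -2888450 - \frac{382532}{14217721} = - \frac{41067176604982}{14217721}$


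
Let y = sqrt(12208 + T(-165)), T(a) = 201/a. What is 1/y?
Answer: sqrt(4102835)/223791 ≈ 0.0090511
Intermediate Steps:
y = 3*sqrt(4102835)/55 (y = sqrt(12208 + 201/(-165)) = sqrt(12208 + 201*(-1/165)) = sqrt(12208 - 67/55) = sqrt(671373/55) = 3*sqrt(4102835)/55 ≈ 110.48)
1/y = 1/(3*sqrt(4102835)/55) = sqrt(4102835)/223791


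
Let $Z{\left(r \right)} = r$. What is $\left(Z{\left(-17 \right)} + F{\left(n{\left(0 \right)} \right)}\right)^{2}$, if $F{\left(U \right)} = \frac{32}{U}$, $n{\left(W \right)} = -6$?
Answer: $\frac{4489}{9} \approx 498.78$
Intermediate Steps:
$\left(Z{\left(-17 \right)} + F{\left(n{\left(0 \right)} \right)}\right)^{2} = \left(-17 + \frac{32}{-6}\right)^{2} = \left(-17 + 32 \left(- \frac{1}{6}\right)\right)^{2} = \left(-17 - \frac{16}{3}\right)^{2} = \left(- \frac{67}{3}\right)^{2} = \frac{4489}{9}$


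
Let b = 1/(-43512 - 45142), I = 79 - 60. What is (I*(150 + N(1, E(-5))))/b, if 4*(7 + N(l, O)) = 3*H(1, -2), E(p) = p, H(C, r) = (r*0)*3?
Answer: -240872918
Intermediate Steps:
H(C, r) = 0 (H(C, r) = 0*3 = 0)
N(l, O) = -7 (N(l, O) = -7 + (3*0)/4 = -7 + (¼)*0 = -7 + 0 = -7)
I = 19
b = -1/88654 (b = 1/(-88654) = -1/88654 ≈ -1.1280e-5)
(I*(150 + N(1, E(-5))))/b = (19*(150 - 7))/(-1/88654) = (19*143)*(-88654) = 2717*(-88654) = -240872918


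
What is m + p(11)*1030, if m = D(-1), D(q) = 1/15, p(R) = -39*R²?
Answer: -72908549/15 ≈ -4.8606e+6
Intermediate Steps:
D(q) = 1/15
m = 1/15 ≈ 0.066667
m + p(11)*1030 = 1/15 - 39*11²*1030 = 1/15 - 39*121*1030 = 1/15 - 4719*1030 = 1/15 - 4860570 = -72908549/15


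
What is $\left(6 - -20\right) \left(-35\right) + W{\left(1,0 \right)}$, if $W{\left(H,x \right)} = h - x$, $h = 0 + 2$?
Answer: $-908$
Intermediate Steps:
$h = 2$
$W{\left(H,x \right)} = 2 - x$
$\left(6 - -20\right) \left(-35\right) + W{\left(1,0 \right)} = \left(6 - -20\right) \left(-35\right) + \left(2 - 0\right) = \left(6 + 20\right) \left(-35\right) + \left(2 + 0\right) = 26 \left(-35\right) + 2 = -910 + 2 = -908$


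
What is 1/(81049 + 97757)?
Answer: 1/178806 ≈ 5.5927e-6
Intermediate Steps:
1/(81049 + 97757) = 1/178806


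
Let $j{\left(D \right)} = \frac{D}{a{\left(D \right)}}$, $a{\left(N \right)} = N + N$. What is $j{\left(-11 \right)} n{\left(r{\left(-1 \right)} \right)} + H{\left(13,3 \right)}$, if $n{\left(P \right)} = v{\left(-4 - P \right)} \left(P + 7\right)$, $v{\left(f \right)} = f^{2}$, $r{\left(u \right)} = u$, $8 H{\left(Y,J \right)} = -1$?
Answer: $\frac{215}{8} \approx 26.875$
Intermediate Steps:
$H{\left(Y,J \right)} = - \frac{1}{8}$ ($H{\left(Y,J \right)} = \frac{1}{8} \left(-1\right) = - \frac{1}{8}$)
$a{\left(N \right)} = 2 N$
$j{\left(D \right)} = \frac{1}{2}$ ($j{\left(D \right)} = \frac{D}{2 D} = D \frac{1}{2 D} = \frac{1}{2}$)
$n{\left(P \right)} = \left(-4 - P\right)^{2} \left(7 + P\right)$ ($n{\left(P \right)} = \left(-4 - P\right)^{2} \left(P + 7\right) = \left(-4 - P\right)^{2} \left(7 + P\right)$)
$j{\left(-11 \right)} n{\left(r{\left(-1 \right)} \right)} + H{\left(13,3 \right)} = \frac{\left(4 - 1\right)^{2} \left(7 - 1\right)}{2} - \frac{1}{8} = \frac{3^{2} \cdot 6}{2} - \frac{1}{8} = \frac{9 \cdot 6}{2} - \frac{1}{8} = \frac{1}{2} \cdot 54 - \frac{1}{8} = 27 - \frac{1}{8} = \frac{215}{8}$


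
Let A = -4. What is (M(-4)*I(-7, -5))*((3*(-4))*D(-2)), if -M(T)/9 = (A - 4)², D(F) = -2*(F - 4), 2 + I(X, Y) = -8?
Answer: -829440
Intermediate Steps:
I(X, Y) = -10 (I(X, Y) = -2 - 8 = -10)
D(F) = 8 - 2*F (D(F) = -2*(-4 + F) = 8 - 2*F)
M(T) = -576 (M(T) = -9*(-4 - 4)² = -9*(-8)² = -9*64 = -576)
(M(-4)*I(-7, -5))*((3*(-4))*D(-2)) = (-576*(-10))*((3*(-4))*(8 - 2*(-2))) = 5760*(-12*(8 + 4)) = 5760*(-12*12) = 5760*(-144) = -829440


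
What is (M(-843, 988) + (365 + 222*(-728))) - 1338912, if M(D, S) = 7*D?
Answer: -1506064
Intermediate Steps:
(M(-843, 988) + (365 + 222*(-728))) - 1338912 = (7*(-843) + (365 + 222*(-728))) - 1338912 = (-5901 + (365 - 161616)) - 1338912 = (-5901 - 161251) - 1338912 = -167152 - 1338912 = -1506064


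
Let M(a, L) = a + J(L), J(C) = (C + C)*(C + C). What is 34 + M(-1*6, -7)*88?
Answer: 16754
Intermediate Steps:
J(C) = 4*C² (J(C) = (2*C)*(2*C) = 4*C²)
M(a, L) = a + 4*L²
34 + M(-1*6, -7)*88 = 34 + (-1*6 + 4*(-7)²)*88 = 34 + (-6 + 4*49)*88 = 34 + (-6 + 196)*88 = 34 + 190*88 = 34 + 16720 = 16754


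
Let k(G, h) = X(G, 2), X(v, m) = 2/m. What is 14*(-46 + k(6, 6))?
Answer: -630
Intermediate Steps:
k(G, h) = 1 (k(G, h) = 2/2 = 2*(1/2) = 1)
14*(-46 + k(6, 6)) = 14*(-46 + 1) = 14*(-45) = -630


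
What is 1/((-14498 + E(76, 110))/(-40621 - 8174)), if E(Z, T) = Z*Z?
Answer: 48795/8722 ≈ 5.5945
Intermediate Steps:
E(Z, T) = Z²
1/((-14498 + E(76, 110))/(-40621 - 8174)) = 1/((-14498 + 76²)/(-40621 - 8174)) = 1/((-14498 + 5776)/(-48795)) = 1/(-8722*(-1/48795)) = 1/(8722/48795) = 48795/8722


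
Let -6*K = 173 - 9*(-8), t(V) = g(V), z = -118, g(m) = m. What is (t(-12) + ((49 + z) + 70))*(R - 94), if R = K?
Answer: 8899/6 ≈ 1483.2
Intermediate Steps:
t(V) = V
K = -245/6 (K = -(173 - 9*(-8))/6 = -(173 + 72)/6 = -1/6*245 = -245/6 ≈ -40.833)
R = -245/6 ≈ -40.833
(t(-12) + ((49 + z) + 70))*(R - 94) = (-12 + ((49 - 118) + 70))*(-245/6 - 94) = (-12 + (-69 + 70))*(-809/6) = (-12 + 1)*(-809/6) = -11*(-809/6) = 8899/6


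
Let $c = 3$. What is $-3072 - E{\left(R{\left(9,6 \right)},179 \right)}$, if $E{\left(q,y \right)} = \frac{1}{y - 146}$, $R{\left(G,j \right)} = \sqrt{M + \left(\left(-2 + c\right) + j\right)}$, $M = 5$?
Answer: $- \frac{101377}{33} \approx -3072.0$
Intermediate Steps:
$R{\left(G,j \right)} = \sqrt{6 + j}$ ($R{\left(G,j \right)} = \sqrt{5 + \left(\left(-2 + 3\right) + j\right)} = \sqrt{5 + \left(1 + j\right)} = \sqrt{6 + j}$)
$E{\left(q,y \right)} = \frac{1}{-146 + y}$
$-3072 - E{\left(R{\left(9,6 \right)},179 \right)} = -3072 - \frac{1}{-146 + 179} = -3072 - \frac{1}{33} = - \frac{101377}{33}$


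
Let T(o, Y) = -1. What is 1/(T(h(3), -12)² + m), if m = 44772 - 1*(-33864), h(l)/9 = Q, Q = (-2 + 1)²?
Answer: 1/78637 ≈ 1.2717e-5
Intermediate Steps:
Q = 1 (Q = (-1)² = 1)
h(l) = 9 (h(l) = 9*1 = 9)
m = 78636 (m = 44772 + 33864 = 78636)
1/(T(h(3), -12)² + m) = 1/((-1)² + 78636) = 1/(1 + 78636) = 1/78637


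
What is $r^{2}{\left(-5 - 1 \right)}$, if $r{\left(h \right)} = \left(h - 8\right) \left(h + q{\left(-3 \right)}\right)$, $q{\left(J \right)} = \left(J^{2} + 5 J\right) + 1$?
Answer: $23716$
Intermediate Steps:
$q{\left(J \right)} = 1 + J^{2} + 5 J$
$r{\left(h \right)} = \left(-8 + h\right) \left(-5 + h\right)$ ($r{\left(h \right)} = \left(h - 8\right) \left(h + \left(1 + \left(-3\right)^{2} + 5 \left(-3\right)\right)\right) = \left(-8 + h\right) \left(h + \left(1 + 9 - 15\right)\right) = \left(-8 + h\right) \left(h - 5\right) = \left(-8 + h\right) \left(-5 + h\right)$)
$r^{2}{\left(-5 - 1 \right)} = \left(40 + \left(-5 - 1\right)^{2} - 13 \left(-5 - 1\right)\right)^{2} = \left(40 + \left(-6\right)^{2} - -78\right)^{2} = \left(40 + 36 + 78\right)^{2} = 154^{2} = 23716$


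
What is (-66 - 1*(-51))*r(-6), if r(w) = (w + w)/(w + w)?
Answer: -15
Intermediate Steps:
r(w) = 1 (r(w) = (2*w)/((2*w)) = (2*w)*(1/(2*w)) = 1)
(-66 - 1*(-51))*r(-6) = (-66 - 1*(-51))*1 = (-66 + 51)*1 = -15*1 = -15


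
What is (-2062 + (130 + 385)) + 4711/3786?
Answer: -5852231/3786 ≈ -1545.8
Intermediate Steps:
(-2062 + (130 + 385)) + 4711/3786 = (-2062 + 515) + 4711*(1/3786) = -1547 + 4711/3786 = -5852231/3786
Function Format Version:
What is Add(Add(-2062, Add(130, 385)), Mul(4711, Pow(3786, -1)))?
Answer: Rational(-5852231, 3786) ≈ -1545.8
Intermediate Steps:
Add(Add(-2062, Add(130, 385)), Mul(4711, Pow(3786, -1))) = Add(Add(-2062, 515), Mul(4711, Rational(1, 3786))) = Add(-1547, Rational(4711, 3786)) = Rational(-5852231, 3786)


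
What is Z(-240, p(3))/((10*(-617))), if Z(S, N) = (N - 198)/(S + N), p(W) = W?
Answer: -13/97486 ≈ -0.00013335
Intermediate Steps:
Z(S, N) = (-198 + N)/(N + S)
Z(-240, p(3))/((10*(-617))) = ((-198 + 3)/(3 - 240))/((10*(-617))) = (-195/(-237))/(-6170) = -1/237*(-195)*(-1/6170) = (65/79)*(-1/6170) = -13/97486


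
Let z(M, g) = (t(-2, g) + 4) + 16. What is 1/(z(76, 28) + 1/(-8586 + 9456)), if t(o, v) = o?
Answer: 870/15661 ≈ 0.055552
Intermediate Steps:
z(M, g) = 18 (z(M, g) = (-2 + 4) + 16 = 2 + 16 = 18)
1/(z(76, 28) + 1/(-8586 + 9456)) = 1/(18 + 1/(-8586 + 9456)) = 1/(18 + 1/870) = 1/(15661/870) = 870/15661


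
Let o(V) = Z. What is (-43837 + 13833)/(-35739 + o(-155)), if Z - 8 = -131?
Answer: 15002/17931 ≈ 0.83665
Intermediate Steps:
Z = -123 (Z = 8 - 131 = -123)
o(V) = -123
(-43837 + 13833)/(-35739 + o(-155)) = (-43837 + 13833)/(-35739 - 123) = -30004/(-35862) = -30004*(-1/35862) = 15002/17931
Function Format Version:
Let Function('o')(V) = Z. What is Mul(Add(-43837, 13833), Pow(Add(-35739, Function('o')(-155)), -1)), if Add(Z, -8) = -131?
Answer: Rational(15002, 17931) ≈ 0.83665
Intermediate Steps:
Z = -123 (Z = Add(8, -131) = -123)
Function('o')(V) = -123
Mul(Add(-43837, 13833), Pow(Add(-35739, Function('o')(-155)), -1)) = Mul(Add(-43837, 13833), Pow(Add(-35739, -123), -1)) = Mul(-30004, Pow(-35862, -1)) = Mul(-30004, Rational(-1, 35862)) = Rational(15002, 17931)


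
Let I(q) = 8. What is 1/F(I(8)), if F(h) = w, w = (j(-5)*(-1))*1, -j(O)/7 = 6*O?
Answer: -1/210 ≈ -0.0047619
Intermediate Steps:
j(O) = -42*O
w = -210 (w = (-42*(-5)*(-1))*1 = (210*(-1))*1 = -210*1 = -210)
F(h) = -210
1/F(I(8)) = 1/(-210) = -1/210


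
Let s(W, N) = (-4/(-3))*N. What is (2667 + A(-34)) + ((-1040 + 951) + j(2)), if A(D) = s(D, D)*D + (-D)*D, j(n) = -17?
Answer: 8839/3 ≈ 2946.3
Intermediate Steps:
s(W, N) = 4*N/3 (s(W, N) = (-4*(-⅓))*N = 4*N/3)
A(D) = D²/3 (A(D) = (4*D/3)*D + (-D)*D = 4*D²/3 - D² = D²/3)
(2667 + A(-34)) + ((-1040 + 951) + j(2)) = (2667 + (⅓)*(-34)²) + ((-1040 + 951) - 17) = (2667 + (⅓)*1156) + (-89 - 17) = (2667 + 1156/3) - 106 = 9157/3 - 106 = 8839/3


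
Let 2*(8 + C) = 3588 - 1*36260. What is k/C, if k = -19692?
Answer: 547/454 ≈ 1.2048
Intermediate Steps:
C = -16344 (C = -8 + (3588 - 1*36260)/2 = -8 + (3588 - 36260)/2 = -8 + (½)*(-32672) = -8 - 16336 = -16344)
k/C = -19692/(-16344) = -19692*(-1/16344) = 547/454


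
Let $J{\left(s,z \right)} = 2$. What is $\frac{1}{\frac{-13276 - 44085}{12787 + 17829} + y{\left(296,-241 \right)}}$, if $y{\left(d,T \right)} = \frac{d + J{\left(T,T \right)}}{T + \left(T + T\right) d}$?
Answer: $- \frac{4375424408}{8206756161} \approx -0.53315$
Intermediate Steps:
$y{\left(d,T \right)} = \frac{2 + d}{T + 2 T d}$ ($y{\left(d,T \right)} = \frac{d + 2}{T + \left(T + T\right) d} = \frac{2 + d}{T + 2 T d}$)
$\frac{1}{\frac{-13276 - 44085}{12787 + 17829} + y{\left(296,-241 \right)}} = \frac{1}{\frac{-13276 - 44085}{12787 + 17829} + \frac{2 + 296}{\left(-241\right) \left(1 + 2 \cdot 296\right)}} = \frac{1}{- \frac{57361}{30616} - \frac{1}{241} \frac{1}{1 + 592} \cdot 298} = \frac{1}{\left(-57361\right) \frac{1}{30616} - \frac{1}{241} \cdot \frac{1}{593} \cdot 298} = \frac{1}{- \frac{57361}{30616} - \frac{1}{142913} \cdot 298} = \frac{1}{- \frac{57361}{30616} - \frac{298}{142913}} = \frac{1}{- \frac{8206756161}{4375424408}} = - \frac{4375424408}{8206756161}$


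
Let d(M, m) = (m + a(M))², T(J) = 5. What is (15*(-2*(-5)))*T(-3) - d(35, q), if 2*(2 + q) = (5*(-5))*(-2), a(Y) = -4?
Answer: 389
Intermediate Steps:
q = 23 (q = -2 + ((5*(-5))*(-2))/2 = -2 + (-25*(-2))/2 = -2 + (½)*50 = -2 + 25 = 23)
d(M, m) = (-4 + m)² (d(M, m) = (m - 4)² = (-4 + m)²)
(15*(-2*(-5)))*T(-3) - d(35, q) = (15*(-2*(-5)))*5 - (-4 + 23)² = (15*10)*5 - 1*19² = 150*5 - 1*361 = 750 - 361 = 389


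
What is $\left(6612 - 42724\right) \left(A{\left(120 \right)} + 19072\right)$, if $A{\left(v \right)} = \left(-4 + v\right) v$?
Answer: $-1191407104$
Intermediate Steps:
$A{\left(v \right)} = v \left(-4 + v\right)$
$\left(6612 - 42724\right) \left(A{\left(120 \right)} + 19072\right) = \left(6612 - 42724\right) \left(120 \left(-4 + 120\right) + 19072\right) = - 36112 \left(120 \cdot 116 + 19072\right) = - 36112 \left(13920 + 19072\right) = \left(-36112\right) 32992 = -1191407104$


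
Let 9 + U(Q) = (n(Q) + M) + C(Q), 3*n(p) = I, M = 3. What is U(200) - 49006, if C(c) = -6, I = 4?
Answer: -147050/3 ≈ -49017.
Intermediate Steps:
n(p) = 4/3 (n(p) = (⅓)*4 = 4/3)
U(Q) = -32/3 (U(Q) = -9 + ((4/3 + 3) - 6) = -9 + (13/3 - 6) = -9 - 5/3 = -32/3)
U(200) - 49006 = -32/3 - 49006 = -147050/3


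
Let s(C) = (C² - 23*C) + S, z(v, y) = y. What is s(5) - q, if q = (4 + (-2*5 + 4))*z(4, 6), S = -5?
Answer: -83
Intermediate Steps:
s(C) = -5 + C² - 23*C (s(C) = (C² - 23*C) - 5 = -5 + C² - 23*C)
q = -12 (q = (4 + (-2*5 + 4))*6 = (4 + (-10 + 4))*6 = (4 - 6)*6 = -2*6 = -12)
s(5) - q = (-5 + 5² - 23*5) - 1*(-12) = (-5 + 25 - 115) + 12 = -95 + 12 = -83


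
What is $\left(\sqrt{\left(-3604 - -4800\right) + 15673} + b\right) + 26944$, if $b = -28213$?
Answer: $-1269 + \sqrt{16869} \approx -1139.1$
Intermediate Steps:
$\left(\sqrt{\left(-3604 - -4800\right) + 15673} + b\right) + 26944 = \left(\sqrt{\left(-3604 - -4800\right) + 15673} - 28213\right) + 26944 = \left(\sqrt{\left(-3604 + 4800\right) + 15673} - 28213\right) + 26944 = \left(\sqrt{1196 + 15673} - 28213\right) + 26944 = \left(\sqrt{16869} - 28213\right) + 26944 = \left(-28213 + \sqrt{16869}\right) + 26944 = -1269 + \sqrt{16869}$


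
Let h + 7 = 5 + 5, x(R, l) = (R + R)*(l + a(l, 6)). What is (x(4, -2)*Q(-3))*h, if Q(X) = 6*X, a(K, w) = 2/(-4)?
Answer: 1080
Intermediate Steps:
a(K, w) = -1/2 (a(K, w) = 2*(-1/4) = -1/2)
x(R, l) = 2*R*(-1/2 + l) (x(R, l) = (R + R)*(l - 1/2) = (2*R)*(-1/2 + l) = 2*R*(-1/2 + l))
h = 3 (h = -7 + (5 + 5) = -7 + 10 = 3)
(x(4, -2)*Q(-3))*h = ((4*(-1 + 2*(-2)))*(6*(-3)))*3 = ((4*(-1 - 4))*(-18))*3 = ((4*(-5))*(-18))*3 = -20*(-18)*3 = 360*3 = 1080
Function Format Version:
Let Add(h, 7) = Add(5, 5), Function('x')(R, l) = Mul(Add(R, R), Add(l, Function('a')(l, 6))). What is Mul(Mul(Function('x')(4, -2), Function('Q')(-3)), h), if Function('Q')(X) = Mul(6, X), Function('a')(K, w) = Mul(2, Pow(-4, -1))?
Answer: 1080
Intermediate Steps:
Function('a')(K, w) = Rational(-1, 2) (Function('a')(K, w) = Mul(2, Rational(-1, 4)) = Rational(-1, 2))
Function('x')(R, l) = Mul(2, R, Add(Rational(-1, 2), l)) (Function('x')(R, l) = Mul(Add(R, R), Add(l, Rational(-1, 2))) = Mul(Mul(2, R), Add(Rational(-1, 2), l)) = Mul(2, R, Add(Rational(-1, 2), l)))
h = 3 (h = Add(-7, Add(5, 5)) = Add(-7, 10) = 3)
Mul(Mul(Function('x')(4, -2), Function('Q')(-3)), h) = Mul(Mul(Mul(4, Add(-1, Mul(2, -2))), Mul(6, -3)), 3) = Mul(Mul(Mul(4, Add(-1, -4)), -18), 3) = Mul(Mul(Mul(4, -5), -18), 3) = Mul(Mul(-20, -18), 3) = Mul(360, 3) = 1080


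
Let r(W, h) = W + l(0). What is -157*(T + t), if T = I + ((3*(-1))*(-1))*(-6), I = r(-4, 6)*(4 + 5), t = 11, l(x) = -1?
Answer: 8164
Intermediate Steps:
r(W, h) = -1 + W (r(W, h) = W - 1 = -1 + W)
I = -45 (I = (-1 - 4)*(4 + 5) = -5*9 = -45)
T = -63 (T = -45 + ((3*(-1))*(-1))*(-6) = -45 - 3*(-1)*(-6) = -45 + 3*(-6) = -45 - 18 = -63)
-157*(T + t) = -157*(-63 + 11) = -157*(-52) = 8164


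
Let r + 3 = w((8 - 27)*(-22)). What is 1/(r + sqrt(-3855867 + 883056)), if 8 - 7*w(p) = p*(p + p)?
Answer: -16641/831759580 - I*sqrt(2972811)/2495278740 ≈ -2.0007e-5 - 6.9098e-7*I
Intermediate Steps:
w(p) = 8/7 - 2*p**2/7 (w(p) = 8/7 - p*(p + p)/7 = 8/7 - p*2*p/7 = 8/7 - 2*p**2/7)
r = -49923 (r = -3 + (8/7 - 2*484*(8 - 27)**2/7) = -3 + (8/7 - 2*(-19*(-22))**2/7) = -3 + (8/7 - 2/7*418**2) = -3 + (8/7 - 2/7*174724) = -3 + (8/7 - 349448/7) = -3 - 49920 = -49923)
1/(r + sqrt(-3855867 + 883056)) = 1/(-49923 + sqrt(-3855867 + 883056)) = 1/(-49923 + sqrt(-2972811)) = 1/(-49923 + I*sqrt(2972811))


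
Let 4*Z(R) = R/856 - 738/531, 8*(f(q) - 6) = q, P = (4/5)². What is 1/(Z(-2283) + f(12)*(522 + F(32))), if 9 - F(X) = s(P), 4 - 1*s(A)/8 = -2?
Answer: 202016/731598071 ≈ 0.00027613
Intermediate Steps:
P = 16/25 (P = (4*(⅕))² = (⅘)² = 16/25 ≈ 0.64000)
f(q) = 6 + q/8
s(A) = 48 (s(A) = 32 - 8*(-2) = 32 + 16 = 48)
Z(R) = -41/118 + R/3424 (Z(R) = (R/856 - 738/531)/4 = (R*(1/856) - 738*1/531)/4 = (R/856 - 82/59)/4 = (-82/59 + R/856)/4 = -41/118 + R/3424)
F(X) = -39 (F(X) = 9 - 1*48 = 9 - 48 = -39)
1/(Z(-2283) + f(12)*(522 + F(32))) = 1/((-41/118 + (1/3424)*(-2283)) + (6 + (⅛)*12)*(522 - 39)) = 1/((-41/118 - 2283/3424) + (6 + 3/2)*483) = 1/(-204889/202016 + (15/2)*483) = 1/(-204889/202016 + 7245/2) = 1/(731598071/202016) = 202016/731598071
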